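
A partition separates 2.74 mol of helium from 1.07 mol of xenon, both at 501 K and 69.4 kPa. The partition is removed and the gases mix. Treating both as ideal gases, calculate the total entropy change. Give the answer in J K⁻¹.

Mole fractions: x_A = 2.74/3.81 = 0.719, x_B = 0.281.
ΔS_mix = −R(n_A ln x_A + n_B ln x_B) = −8.314 × (2.74 ln 0.719 + 1.07 ln 0.281) = 18.8 J/K.

ΔS_mix = 18.8 J/K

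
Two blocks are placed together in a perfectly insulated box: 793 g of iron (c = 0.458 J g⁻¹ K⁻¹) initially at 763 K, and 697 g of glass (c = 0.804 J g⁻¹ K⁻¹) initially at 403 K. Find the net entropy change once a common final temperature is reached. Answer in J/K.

Energy balance: T_f = (m₁c₁T₁ + m₂c₂T₂)/(m₁c₁ + m₂c₂) = 544.57 K.
ΔS₁ = m₁c₁ ln(T_f/T₁) = 363.194 × ln(544.57/763) = -122.5 J/K.
ΔS₂ = m₂c₂ ln(T_f/T₂) = 560.388 × ln(544.57/403) = 168.7 J/K.
ΔS_total = -122.5 + 168.7 = 46.2 J/K.

ΔS_total = 46.2 J/K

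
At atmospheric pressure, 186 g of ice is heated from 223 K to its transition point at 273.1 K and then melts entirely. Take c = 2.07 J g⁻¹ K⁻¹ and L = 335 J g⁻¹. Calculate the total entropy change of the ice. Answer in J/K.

Warming step: ΔS₁ = m c ln(T_tr/T_i) = 186 × 2.07 × ln(273.1/223) = 78.03 J/K.
Phase change: ΔS₂ = +mL/T_tr = 186 × 335 / 273.1 = 228.2 J/K.
ΔS_total = (78.03) + (228.2) = 306 J/K.

ΔS = 306 J/K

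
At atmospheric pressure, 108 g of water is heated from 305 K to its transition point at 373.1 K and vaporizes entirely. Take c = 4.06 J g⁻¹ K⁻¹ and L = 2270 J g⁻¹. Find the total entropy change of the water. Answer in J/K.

ΔS = 745 J/K

Warming step: ΔS₁ = m c ln(T_tr/T_i) = 108 × 4.06 × ln(373.1/305) = 88.37 J/K.
Phase change: ΔS₂ = +mL/T_tr = 108 × 2270 / 373.1 = 657.1 J/K.
ΔS_total = (88.37) + (657.1) = 745 J/K.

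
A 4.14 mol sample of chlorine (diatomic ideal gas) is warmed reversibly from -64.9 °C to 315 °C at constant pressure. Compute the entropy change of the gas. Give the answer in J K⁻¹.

ΔS = 125 J/K

In kelvin: T₁ = 208.25 K, T₂ = 588.15 K. At constant pressure, ΔS = nC_p ln(T₂/T₁) with C_p = 7R/2 = 29.1 J mol⁻¹ K⁻¹.
ΔS = 4.14 × 29.1 × ln(588.15/208.25) = 125 J/K.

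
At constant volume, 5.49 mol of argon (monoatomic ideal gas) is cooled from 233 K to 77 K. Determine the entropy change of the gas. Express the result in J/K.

ΔS = -75.8 J/K

At constant volume, ΔS = nC_V ln(T₂/T₁) with C_V = 3R/2 = 12.47 J mol⁻¹ K⁻¹.
ΔS = 5.49 × 12.47 × ln(77/233) = -75.8 J/K.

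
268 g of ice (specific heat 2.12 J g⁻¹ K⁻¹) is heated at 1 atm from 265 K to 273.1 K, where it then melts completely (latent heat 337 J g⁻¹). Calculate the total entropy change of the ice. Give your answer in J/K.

ΔS = 348 J/K

Warming step: ΔS₁ = m c ln(T_tr/T_i) = 268 × 2.12 × ln(273.1/265) = 17.11 J/K.
Phase change: ΔS₂ = +mL/T_tr = 268 × 337 / 273.1 = 330.7 J/K.
ΔS_total = (17.11) + (330.7) = 348 J/K.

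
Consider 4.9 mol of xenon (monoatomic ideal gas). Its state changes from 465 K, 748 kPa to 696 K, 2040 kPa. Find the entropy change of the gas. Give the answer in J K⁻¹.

ΔS = 0.203 J/K

ΔS = nC_p ln(T₂/T₁) − nR ln(P₂/P₁), with C_p = 5R/2 = 20.79 J mol⁻¹ K⁻¹ for a monoatomic ideal gas.
ΔS = 4.9 × [20.79 × ln(696/465) − 8.314 × ln(2040/748)] = 0.203 J/K.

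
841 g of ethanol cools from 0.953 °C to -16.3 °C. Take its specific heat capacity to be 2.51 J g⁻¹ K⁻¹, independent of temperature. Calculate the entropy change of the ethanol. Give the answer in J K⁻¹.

ΔS = -137 J/K

In kelvin: T₁ = 274.103 K, T₂ = 256.85 K. ΔS = ∫dQ_rev/T = m c ln(T₂/T₁) = 841 × 2.51 × ln(256.85/274.103) = -137 J/K.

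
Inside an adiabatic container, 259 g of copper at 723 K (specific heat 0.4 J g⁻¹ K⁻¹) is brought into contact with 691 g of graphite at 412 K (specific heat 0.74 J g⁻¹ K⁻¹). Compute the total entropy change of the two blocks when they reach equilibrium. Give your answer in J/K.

Energy balance: T_f = (m₁c₁T₁ + m₂c₂T₂)/(m₁c₁ + m₂c₂) = 464.39 K.
ΔS₁ = m₁c₁ ln(T_f/T₁) = 103.6 × ln(464.39/723) = -45.86 J/K.
ΔS₂ = m₂c₂ ln(T_f/T₂) = 511.34 × ln(464.39/412) = 61.21 J/K.
ΔS_total = -45.86 + 61.21 = 15.4 J/K.

ΔS_total = 15.4 J/K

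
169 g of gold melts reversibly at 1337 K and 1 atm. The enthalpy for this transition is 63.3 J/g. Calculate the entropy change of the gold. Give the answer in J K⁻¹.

Heat absorbed by the substance: Q = mL = 169 × 63.3 = 10697.7 J.
At constant T, ΔS = Q_rev/T = 10697.7 / 1337 = 8 J/K.

ΔS = 8 J/K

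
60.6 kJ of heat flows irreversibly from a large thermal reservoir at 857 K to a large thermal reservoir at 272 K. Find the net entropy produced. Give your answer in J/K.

ΔS_hot = −Q/T_H = −60600/857 = -70.71 J/K and ΔS_cold = +Q/T_C = 60600/272 = 222.8 J/K.
ΔS_total = -70.71 + 222.8 = 152 J/K, positive as the second law requires.

ΔS_total = 152 J/K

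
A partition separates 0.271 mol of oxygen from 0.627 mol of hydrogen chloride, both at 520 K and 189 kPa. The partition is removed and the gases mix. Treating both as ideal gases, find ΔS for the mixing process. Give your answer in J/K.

Mole fractions: x_A = 0.271/0.898 = 0.302, x_B = 0.698.
ΔS_mix = −R(n_A ln x_A + n_B ln x_B) = −8.314 × (0.271 ln 0.302 + 0.627 ln 0.698) = 4.57 J/K.

ΔS_mix = 4.57 J/K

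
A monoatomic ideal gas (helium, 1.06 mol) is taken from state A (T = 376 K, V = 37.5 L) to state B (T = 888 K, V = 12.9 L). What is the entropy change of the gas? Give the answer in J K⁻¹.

ΔS = 1.96 J/K

Entropy is a state function: ΔS = nC_V ln(T₂/T₁) + nR ln(V₂/V₁), with C_V = 3R/2 = 12.47 J mol⁻¹ K⁻¹ for a monoatomic ideal gas.
ΔS = 1.06 × [12.47 × ln(888/376) + 8.314 × ln(12.9/37.5)] = 1.96 J/K.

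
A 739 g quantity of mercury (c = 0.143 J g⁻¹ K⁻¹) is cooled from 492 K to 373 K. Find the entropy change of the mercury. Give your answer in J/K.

ΔS = -29.3 J/K

ΔS = ∫dQ_rev/T = m c ln(T₂/T₁) = 739 × 0.143 × ln(373/492) = -29.3 J/K.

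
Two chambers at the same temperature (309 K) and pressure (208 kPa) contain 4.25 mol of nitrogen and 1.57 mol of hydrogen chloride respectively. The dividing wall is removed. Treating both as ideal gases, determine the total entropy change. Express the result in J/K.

Mole fractions: x_A = 4.25/5.82 = 0.73, x_B = 0.27.
ΔS_mix = −R(n_A ln x_A + n_B ln x_B) = −8.314 × (4.25 ln 0.73 + 1.57 ln 0.27) = 28.2 J/K.

ΔS_mix = 28.2 J/K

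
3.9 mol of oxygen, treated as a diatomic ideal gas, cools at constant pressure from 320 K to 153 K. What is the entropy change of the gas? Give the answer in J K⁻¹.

ΔS = -83.7 J/K

At constant pressure, ΔS = nC_p ln(T₂/T₁) with C_p = 7R/2 = 29.1 J mol⁻¹ K⁻¹.
ΔS = 3.9 × 29.1 × ln(153/320) = -83.7 J/K.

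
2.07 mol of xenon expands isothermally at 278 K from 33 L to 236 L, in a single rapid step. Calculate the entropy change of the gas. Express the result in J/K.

Entropy is a state function, so ΔS_gas depends only on the end states.
For an isothermal ideal gas ΔS_gas = nR ln(V₂/V₁) = 2.07 × 8.314 × ln(236/33) = 33.9 J/K.

ΔS_gas = 33.9 J/K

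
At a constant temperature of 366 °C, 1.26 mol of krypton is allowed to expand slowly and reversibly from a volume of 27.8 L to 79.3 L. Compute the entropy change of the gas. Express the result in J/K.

For an isothermal ideal gas ΔS_gas = nR ln(V₂/V₁) = 1.26 × 8.314 × ln(79.3/27.8) = 11 J/K.

ΔS_gas = 11 J/K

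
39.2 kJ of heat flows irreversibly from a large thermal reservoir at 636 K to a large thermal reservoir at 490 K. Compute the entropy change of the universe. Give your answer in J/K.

ΔS_total = 18.4 J/K

ΔS_hot = −Q/T_H = −39200/636 = -61.64 J/K and ΔS_cold = +Q/T_C = 39200/490 = 80 J/K.
ΔS_total = -61.64 + 80 = 18.4 J/K, positive as the second law requires.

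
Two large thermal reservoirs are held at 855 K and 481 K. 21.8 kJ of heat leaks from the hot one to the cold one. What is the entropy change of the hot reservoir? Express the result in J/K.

ΔS_hot = -25.5 J/K

The hot reservoir loses heat Q, so ΔS_hot = −Q/T_H = −21800/855 = -25.5 J/K.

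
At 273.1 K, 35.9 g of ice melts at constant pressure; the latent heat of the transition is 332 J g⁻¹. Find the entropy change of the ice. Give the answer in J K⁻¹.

ΔS = 43.6 J/K

Heat absorbed by the substance: Q = mL = 35.9 × 332 = 11918.8 J.
At constant T, ΔS = Q_rev/T = 11918.8 / 273.1 = 43.6 J/K.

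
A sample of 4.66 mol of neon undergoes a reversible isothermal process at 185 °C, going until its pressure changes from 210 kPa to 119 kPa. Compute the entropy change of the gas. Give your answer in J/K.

ΔS_gas = 22 J/K

For an isothermal ideal gas ΔS_gas = nR ln(P₁/P₂) = 4.66 × 8.314 × ln(210/119) = 22 J/K.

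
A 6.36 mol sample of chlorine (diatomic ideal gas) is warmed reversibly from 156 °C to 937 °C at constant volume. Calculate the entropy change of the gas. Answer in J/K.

ΔS = 137 J/K

In kelvin: T₁ = 429.15 K, T₂ = 1210.15 K. At constant volume, ΔS = nC_V ln(T₂/T₁) with C_V = 5R/2 = 20.79 J mol⁻¹ K⁻¹.
ΔS = 6.36 × 20.79 × ln(1210.15/429.15) = 137 J/K.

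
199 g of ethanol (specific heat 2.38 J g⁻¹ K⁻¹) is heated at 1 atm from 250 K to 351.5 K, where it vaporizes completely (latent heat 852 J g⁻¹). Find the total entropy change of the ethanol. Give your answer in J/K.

ΔS = 644 J/K

Warming step: ΔS₁ = m c ln(T_tr/T_i) = 199 × 2.38 × ln(351.5/250) = 161.4 J/K.
Phase change: ΔS₂ = +mL/T_tr = 199 × 852 / 351.5 = 482.4 J/K.
ΔS_total = (161.4) + (482.4) = 644 J/K.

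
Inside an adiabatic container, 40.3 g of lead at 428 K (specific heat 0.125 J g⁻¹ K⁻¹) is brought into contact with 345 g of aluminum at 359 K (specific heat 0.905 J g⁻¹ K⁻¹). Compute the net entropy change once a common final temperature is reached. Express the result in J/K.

Energy balance: T_f = (m₁c₁T₁ + m₂c₂T₂)/(m₁c₁ + m₂c₂) = 360.1 K.
ΔS₁ = m₁c₁ ln(T_f/T₁) = 5.0375 × ln(360.1/428) = -0.87025 J/K.
ΔS₂ = m₂c₂ ln(T_f/T₂) = 312.225 × ln(360.1/359) = 0.95139 J/K.
ΔS_total = -0.87025 + 0.95139 = 0.0811 J/K.

ΔS_total = 0.0811 J/K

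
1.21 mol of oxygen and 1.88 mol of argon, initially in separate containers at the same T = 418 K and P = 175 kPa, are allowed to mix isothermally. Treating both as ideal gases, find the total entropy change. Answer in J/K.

Mole fractions: x_A = 1.21/3.09 = 0.392, x_B = 0.608.
ΔS_mix = −R(n_A ln x_A + n_B ln x_B) = −8.314 × (1.21 ln 0.392 + 1.88 ln 0.608) = 17.2 J/K.

ΔS_mix = 17.2 J/K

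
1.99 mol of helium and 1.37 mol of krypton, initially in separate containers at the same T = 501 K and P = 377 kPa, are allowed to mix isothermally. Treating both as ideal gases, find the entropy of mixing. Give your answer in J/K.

Mole fractions: x_A = 1.99/3.36 = 0.592, x_B = 0.408.
ΔS_mix = −R(n_A ln x_A + n_B ln x_B) = −8.314 × (1.99 ln 0.592 + 1.37 ln 0.408) = 18.9 J/K.

ΔS_mix = 18.9 J/K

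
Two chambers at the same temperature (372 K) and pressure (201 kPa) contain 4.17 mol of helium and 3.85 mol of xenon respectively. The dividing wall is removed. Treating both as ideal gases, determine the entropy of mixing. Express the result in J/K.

ΔS_mix = 46.2 J/K

Mole fractions: x_A = 4.17/8.02 = 0.52, x_B = 0.48.
ΔS_mix = −R(n_A ln x_A + n_B ln x_B) = −8.314 × (4.17 ln 0.52 + 3.85 ln 0.48) = 46.2 J/K.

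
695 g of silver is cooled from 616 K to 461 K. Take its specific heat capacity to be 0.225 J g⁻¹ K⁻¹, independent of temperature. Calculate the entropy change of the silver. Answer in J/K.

ΔS = -45.3 J/K

ΔS = ∫dQ_rev/T = m c ln(T₂/T₁) = 695 × 0.225 × ln(461/616) = -45.3 J/K.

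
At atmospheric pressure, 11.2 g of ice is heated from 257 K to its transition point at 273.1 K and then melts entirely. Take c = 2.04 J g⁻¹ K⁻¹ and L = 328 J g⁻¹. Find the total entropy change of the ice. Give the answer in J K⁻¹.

ΔS = 14.8 J/K

Warming step: ΔS₁ = m c ln(T_tr/T_i) = 11.2 × 2.04 × ln(273.1/257) = 1.388 J/K.
Phase change: ΔS₂ = +mL/T_tr = 11.2 × 328 / 273.1 = 13.45 J/K.
ΔS_total = (1.388) + (13.45) = 14.8 J/K.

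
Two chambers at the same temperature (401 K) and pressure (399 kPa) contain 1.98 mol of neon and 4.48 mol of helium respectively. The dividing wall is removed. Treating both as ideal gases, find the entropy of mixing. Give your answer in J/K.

ΔS_mix = 33.1 J/K

Mole fractions: x_A = 1.98/6.46 = 0.307, x_B = 0.693.
ΔS_mix = −R(n_A ln x_A + n_B ln x_B) = −8.314 × (1.98 ln 0.307 + 4.48 ln 0.693) = 33.1 J/K.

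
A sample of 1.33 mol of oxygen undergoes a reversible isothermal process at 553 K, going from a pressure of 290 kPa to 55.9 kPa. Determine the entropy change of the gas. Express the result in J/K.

ΔS_gas = 18.2 J/K

For an isothermal ideal gas ΔS_gas = nR ln(P₁/P₂) = 1.33 × 8.314 × ln(290/55.9) = 18.2 J/K.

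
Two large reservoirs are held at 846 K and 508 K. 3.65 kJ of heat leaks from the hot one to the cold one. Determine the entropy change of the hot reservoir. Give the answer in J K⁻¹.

ΔS_hot = -4.31 J/K

The hot reservoir loses heat Q, so ΔS_hot = −Q/T_H = −3650/846 = -4.31 J/K.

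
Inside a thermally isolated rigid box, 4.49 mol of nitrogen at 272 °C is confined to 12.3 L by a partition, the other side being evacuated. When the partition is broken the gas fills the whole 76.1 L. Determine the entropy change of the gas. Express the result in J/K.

No heat is exchanged and no work is done, so the ideal-gas temperature stays constant.
Entropy is a state function; using a reversible isothermal path, ΔS_gas = nR ln(V₂/V₁) = 4.49 × 8.314 × ln(76.1/12.3) = 68 J/K.

ΔS_gas = 68 J/K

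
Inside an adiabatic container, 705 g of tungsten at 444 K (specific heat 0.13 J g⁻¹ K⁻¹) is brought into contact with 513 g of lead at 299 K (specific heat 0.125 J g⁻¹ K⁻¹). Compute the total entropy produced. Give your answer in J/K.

Energy balance: T_f = (m₁c₁T₁ + m₂c₂T₂)/(m₁c₁ + m₂c₂) = 384.31 K.
ΔS₁ = m₁c₁ ln(T_f/T₁) = 91.65 × ln(384.31/444) = -13.232 J/K.
ΔS₂ = m₂c₂ ln(T_f/T₂) = 64.125 × ln(384.31/299) = 16.096 J/K.
ΔS_total = -13.232 + 16.096 = 2.86 J/K.

ΔS_total = 2.86 J/K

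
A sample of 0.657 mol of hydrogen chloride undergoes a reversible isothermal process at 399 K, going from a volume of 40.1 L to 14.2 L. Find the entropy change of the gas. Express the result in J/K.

For an isothermal ideal gas ΔS_gas = nR ln(V₂/V₁) = 0.657 × 8.314 × ln(14.2/40.1) = -5.67 J/K.

ΔS_gas = -5.67 J/K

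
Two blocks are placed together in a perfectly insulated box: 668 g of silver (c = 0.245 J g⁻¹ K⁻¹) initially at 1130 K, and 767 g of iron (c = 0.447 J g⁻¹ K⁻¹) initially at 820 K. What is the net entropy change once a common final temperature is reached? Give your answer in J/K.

ΔS_total = 5.89 J/K

Energy balance: T_f = (m₁c₁T₁ + m₂c₂T₂)/(m₁c₁ + m₂c₂) = 920.17 K.
ΔS₁ = m₁c₁ ln(T_f/T₁) = 163.66 × ln(920.17/1130) = -33.62 J/K.
ΔS₂ = m₂c₂ ln(T_f/T₂) = 342.849 × ln(920.17/820) = 39.51 J/K.
ΔS_total = -33.62 + 39.51 = 5.89 J/K.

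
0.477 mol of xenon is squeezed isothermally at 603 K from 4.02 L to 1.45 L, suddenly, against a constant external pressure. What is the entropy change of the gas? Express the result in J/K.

ΔS_gas = -4.04 J/K

Entropy is a state function, so ΔS_gas depends only on the end states.
For an isothermal ideal gas ΔS_gas = nR ln(V₂/V₁) = 0.477 × 8.314 × ln(1.45/4.02) = -4.04 J/K.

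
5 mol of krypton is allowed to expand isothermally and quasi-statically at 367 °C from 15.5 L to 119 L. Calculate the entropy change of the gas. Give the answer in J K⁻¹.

ΔS_gas = 84.7 J/K

For an isothermal ideal gas ΔS_gas = nR ln(V₂/V₁) = 5 × 8.314 × ln(119/15.5) = 84.7 J/K.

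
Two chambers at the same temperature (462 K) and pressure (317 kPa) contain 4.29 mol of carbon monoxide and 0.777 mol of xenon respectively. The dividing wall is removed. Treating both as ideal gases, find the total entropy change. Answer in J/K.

ΔS_mix = 18.1 J/K

Mole fractions: x_A = 4.29/5.07 = 0.847, x_B = 0.153.
ΔS_mix = −R(n_A ln x_A + n_B ln x_B) = −8.314 × (4.29 ln 0.847 + 0.777 ln 0.153) = 18.1 J/K.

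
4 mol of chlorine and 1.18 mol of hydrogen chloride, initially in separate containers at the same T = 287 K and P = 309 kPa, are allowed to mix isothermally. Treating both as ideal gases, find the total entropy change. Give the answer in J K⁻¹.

Mole fractions: x_A = 4/5.18 = 0.772, x_B = 0.228.
ΔS_mix = −R(n_A ln x_A + n_B ln x_B) = −8.314 × (4 ln 0.772 + 1.18 ln 0.228) = 23.1 J/K.

ΔS_mix = 23.1 J/K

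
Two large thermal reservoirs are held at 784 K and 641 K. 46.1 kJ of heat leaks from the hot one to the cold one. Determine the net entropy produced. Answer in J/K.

ΔS_total = 13.1 J/K

ΔS_hot = −Q/T_H = −46100/784 = -58.8 J/K and ΔS_cold = +Q/T_C = 46100/641 = 71.92 J/K.
ΔS_total = -58.8 + 71.92 = 13.1 J/K, positive as the second law requires.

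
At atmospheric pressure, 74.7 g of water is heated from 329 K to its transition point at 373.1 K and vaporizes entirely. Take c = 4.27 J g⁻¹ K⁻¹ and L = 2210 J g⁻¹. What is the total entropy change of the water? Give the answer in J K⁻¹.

Warming step: ΔS₁ = m c ln(T_tr/T_i) = 74.7 × 4.27 × ln(373.1/329) = 40.12 J/K.
Phase change: ΔS₂ = +mL/T_tr = 74.7 × 2210 / 373.1 = 442.5 J/K.
ΔS_total = (40.12) + (442.5) = 483 J/K.

ΔS = 483 J/K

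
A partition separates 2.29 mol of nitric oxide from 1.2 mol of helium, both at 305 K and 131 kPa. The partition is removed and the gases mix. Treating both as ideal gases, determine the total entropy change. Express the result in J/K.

ΔS_mix = 18.7 J/K

Mole fractions: x_A = 2.29/3.49 = 0.656, x_B = 0.344.
ΔS_mix = −R(n_A ln x_A + n_B ln x_B) = −8.314 × (2.29 ln 0.656 + 1.2 ln 0.344) = 18.7 J/K.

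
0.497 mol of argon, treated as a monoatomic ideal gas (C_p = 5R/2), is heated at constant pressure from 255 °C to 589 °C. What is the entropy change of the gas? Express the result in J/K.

In kelvin: T₁ = 528.15 K, T₂ = 862.15 K. At constant pressure, ΔS = nC_p ln(T₂/T₁) with C_p = 5R/2 = 20.79 J mol⁻¹ K⁻¹.
ΔS = 0.497 × 20.79 × ln(862.15/528.15) = 5.06 J/K.

ΔS = 5.06 J/K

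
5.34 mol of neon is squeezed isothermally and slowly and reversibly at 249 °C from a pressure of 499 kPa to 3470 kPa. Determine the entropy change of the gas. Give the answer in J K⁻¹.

For an isothermal ideal gas ΔS_gas = nR ln(P₁/P₂) = 5.34 × 8.314 × ln(499/3470) = -86.1 J/K.

ΔS_gas = -86.1 J/K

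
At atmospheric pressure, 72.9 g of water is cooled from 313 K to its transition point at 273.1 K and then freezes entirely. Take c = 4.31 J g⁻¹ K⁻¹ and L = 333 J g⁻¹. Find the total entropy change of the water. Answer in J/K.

Cooling step: ΔS₁ = m c ln(T_tr/T_i) = 72.9 × 4.31 × ln(273.1/313) = -42.85 J/K.
Phase change: ΔS₂ = −mL/T_tr = −72.9 × 333 / 273.1 = -88.89 J/K.
ΔS_total = (-42.85) + (-88.89) = -132 J/K.

ΔS = -132 J/K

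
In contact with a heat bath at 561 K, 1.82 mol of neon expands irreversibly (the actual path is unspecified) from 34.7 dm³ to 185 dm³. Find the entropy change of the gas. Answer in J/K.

Entropy is a state function, so ΔS_gas depends only on the end states.
For an isothermal ideal gas ΔS_gas = nR ln(V₂/V₁) = 1.82 × 8.314 × ln(185/34.7) = 25.3 J/K.

ΔS_gas = 25.3 J/K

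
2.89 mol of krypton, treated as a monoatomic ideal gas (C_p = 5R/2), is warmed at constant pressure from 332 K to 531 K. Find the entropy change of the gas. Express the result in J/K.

ΔS = 28.2 J/K

At constant pressure, ΔS = nC_p ln(T₂/T₁) with C_p = 5R/2 = 20.79 J mol⁻¹ K⁻¹.
ΔS = 2.89 × 20.79 × ln(531/332) = 28.2 J/K.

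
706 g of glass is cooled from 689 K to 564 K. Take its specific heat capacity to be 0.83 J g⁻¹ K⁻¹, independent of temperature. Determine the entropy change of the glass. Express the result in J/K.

ΔS = -117 J/K

ΔS = ∫dQ_rev/T = m c ln(T₂/T₁) = 706 × 0.83 × ln(564/689) = -117 J/K.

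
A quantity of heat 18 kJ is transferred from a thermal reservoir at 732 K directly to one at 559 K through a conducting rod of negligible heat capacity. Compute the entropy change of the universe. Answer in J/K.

ΔS_hot = −Q/T_H = −18000/732 = -24.59 J/K and ΔS_cold = +Q/T_C = 18000/559 = 32.2 J/K.
ΔS_total = -24.59 + 32.2 = 7.61 J/K, positive as the second law requires.

ΔS_total = 7.61 J/K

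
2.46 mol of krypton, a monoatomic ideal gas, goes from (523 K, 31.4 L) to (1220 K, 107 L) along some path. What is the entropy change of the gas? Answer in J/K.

ΔS = 51.1 J/K

Entropy is a state function: ΔS = nC_V ln(T₂/T₁) + nR ln(V₂/V₁), with C_V = 3R/2 = 12.47 J mol⁻¹ K⁻¹ for a monoatomic ideal gas.
ΔS = 2.46 × [12.47 × ln(1220/523) + 8.314 × ln(107/31.4)] = 51.1 J/K.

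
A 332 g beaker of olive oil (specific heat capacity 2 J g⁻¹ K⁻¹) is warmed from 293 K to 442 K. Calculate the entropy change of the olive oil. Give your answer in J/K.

ΔS = 273 J/K

ΔS = ∫dQ_rev/T = m c ln(T₂/T₁) = 332 × 2 × ln(442/293) = 273 J/K.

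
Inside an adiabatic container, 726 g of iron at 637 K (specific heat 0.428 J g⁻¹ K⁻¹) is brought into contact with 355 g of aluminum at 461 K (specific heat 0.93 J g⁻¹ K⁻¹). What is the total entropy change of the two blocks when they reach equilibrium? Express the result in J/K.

Energy balance: T_f = (m₁c₁T₁ + m₂c₂T₂)/(m₁c₁ + m₂c₂) = 546.33 K.
ΔS₁ = m₁c₁ ln(T_f/T₁) = 310.728 × ln(546.33/637) = -47.71 J/K.
ΔS₂ = m₂c₂ ln(T_f/T₂) = 330.15 × ln(546.33/461) = 56.07 J/K.
ΔS_total = -47.71 + 56.07 = 8.36 J/K.

ΔS_total = 8.36 J/K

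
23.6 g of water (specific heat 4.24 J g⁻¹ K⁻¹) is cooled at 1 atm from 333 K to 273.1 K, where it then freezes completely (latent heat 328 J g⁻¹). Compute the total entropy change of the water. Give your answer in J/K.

Cooling step: ΔS₁ = m c ln(T_tr/T_i) = 23.6 × 4.24 × ln(273.1/333) = -19.84 J/K.
Phase change: ΔS₂ = −mL/T_tr = −23.6 × 328 / 273.1 = -28.34 J/K.
ΔS_total = (-19.84) + (-28.34) = -48.2 J/K.

ΔS = -48.2 J/K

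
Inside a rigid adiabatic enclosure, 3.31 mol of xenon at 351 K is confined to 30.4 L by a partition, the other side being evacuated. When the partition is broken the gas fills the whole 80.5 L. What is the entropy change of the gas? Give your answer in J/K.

No heat is exchanged and no work is done, so the ideal-gas temperature stays constant.
Entropy is a state function; using a reversible isothermal path, ΔS_gas = nR ln(V₂/V₁) = 3.31 × 8.314 × ln(80.5/30.4) = 26.8 J/K.

ΔS_gas = 26.8 J/K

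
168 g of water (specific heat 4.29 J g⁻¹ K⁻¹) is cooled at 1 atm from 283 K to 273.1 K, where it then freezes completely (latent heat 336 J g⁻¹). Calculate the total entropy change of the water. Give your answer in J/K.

Cooling step: ΔS₁ = m c ln(T_tr/T_i) = 168 × 4.29 × ln(273.1/283) = -25.66 J/K.
Phase change: ΔS₂ = −mL/T_tr = −168 × 336 / 273.1 = -206.7 J/K.
ΔS_total = (-25.66) + (-206.7) = -232 J/K.

ΔS = -232 J/K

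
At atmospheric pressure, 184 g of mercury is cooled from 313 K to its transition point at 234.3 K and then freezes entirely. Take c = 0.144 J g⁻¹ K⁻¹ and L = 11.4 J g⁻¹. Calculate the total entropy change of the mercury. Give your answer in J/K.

ΔS = -16.6 J/K

Cooling step: ΔS₁ = m c ln(T_tr/T_i) = 184 × 0.144 × ln(234.3/313) = -7.673 J/K.
Phase change: ΔS₂ = −mL/T_tr = −184 × 11.4 / 234.3 = -8.953 J/K.
ΔS_total = (-7.673) + (-8.953) = -16.6 J/K.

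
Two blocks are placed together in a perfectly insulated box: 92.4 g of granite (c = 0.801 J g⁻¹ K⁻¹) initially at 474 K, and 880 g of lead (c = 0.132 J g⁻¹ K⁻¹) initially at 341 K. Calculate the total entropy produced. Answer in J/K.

Energy balance: T_f = (m₁c₁T₁ + m₂c₂T₂)/(m₁c₁ + m₂c₂) = 392.76 K.
ΔS₁ = m₁c₁ ln(T_f/T₁) = 74.0124 × ln(392.76/474) = -13.915 J/K.
ΔS₂ = m₂c₂ ln(T_f/T₂) = 116.16 × ln(392.76/341) = 16.416 J/K.
ΔS_total = -13.915 + 16.416 = 2.5 J/K.

ΔS_total = 2.5 J/K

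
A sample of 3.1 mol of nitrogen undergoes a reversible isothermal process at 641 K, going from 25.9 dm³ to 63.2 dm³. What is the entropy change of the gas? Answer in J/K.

ΔS_gas = 23 J/K

For an isothermal ideal gas ΔS_gas = nR ln(V₂/V₁) = 3.1 × 8.314 × ln(63.2/25.9) = 23 J/K.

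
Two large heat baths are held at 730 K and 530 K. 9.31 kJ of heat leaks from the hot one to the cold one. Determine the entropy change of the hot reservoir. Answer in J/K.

The hot reservoir loses heat Q, so ΔS_hot = −Q/T_H = −9310/730 = -12.8 J/K.

ΔS_hot = -12.8 J/K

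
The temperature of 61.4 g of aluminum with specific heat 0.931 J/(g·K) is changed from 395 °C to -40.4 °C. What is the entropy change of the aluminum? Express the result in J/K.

ΔS = -60.3 J/K

In kelvin: T₁ = 668.15 K, T₂ = 232.75 K. ΔS = ∫dQ_rev/T = m c ln(T₂/T₁) = 61.4 × 0.931 × ln(232.75/668.15) = -60.3 J/K.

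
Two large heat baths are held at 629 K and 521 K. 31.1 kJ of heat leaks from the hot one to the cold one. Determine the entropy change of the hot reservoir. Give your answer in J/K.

ΔS_hot = -49.4 J/K

The hot reservoir loses heat Q, so ΔS_hot = −Q/T_H = −31100/629 = -49.4 J/K.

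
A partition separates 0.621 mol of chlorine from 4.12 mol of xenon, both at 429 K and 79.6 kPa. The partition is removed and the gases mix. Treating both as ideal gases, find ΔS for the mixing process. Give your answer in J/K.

Mole fractions: x_A = 0.621/4.74 = 0.131, x_B = 0.869.
ΔS_mix = −R(n_A ln x_A + n_B ln x_B) = −8.314 × (0.621 ln 0.131 + 4.12 ln 0.869) = 15.3 J/K.

ΔS_mix = 15.3 J/K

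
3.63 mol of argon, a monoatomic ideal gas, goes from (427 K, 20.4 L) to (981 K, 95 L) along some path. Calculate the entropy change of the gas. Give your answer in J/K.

ΔS = 84.1 J/K

Entropy is a state function: ΔS = nC_V ln(T₂/T₁) + nR ln(V₂/V₁), with C_V = 3R/2 = 12.47 J mol⁻¹ K⁻¹ for a monoatomic ideal gas.
ΔS = 3.63 × [12.47 × ln(981/427) + 8.314 × ln(95/20.4)] = 84.1 J/K.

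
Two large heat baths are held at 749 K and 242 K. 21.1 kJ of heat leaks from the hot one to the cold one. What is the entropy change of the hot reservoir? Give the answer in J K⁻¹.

ΔS_hot = -28.2 J/K

The hot reservoir loses heat Q, so ΔS_hot = −Q/T_H = −21100/749 = -28.2 J/K.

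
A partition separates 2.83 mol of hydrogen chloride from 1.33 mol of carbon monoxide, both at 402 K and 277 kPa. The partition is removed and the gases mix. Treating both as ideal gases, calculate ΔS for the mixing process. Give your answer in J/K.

Mole fractions: x_A = 2.83/4.16 = 0.68, x_B = 0.32.
ΔS_mix = −R(n_A ln x_A + n_B ln x_B) = −8.314 × (2.83 ln 0.68 + 1.33 ln 0.32) = 21.7 J/K.

ΔS_mix = 21.7 J/K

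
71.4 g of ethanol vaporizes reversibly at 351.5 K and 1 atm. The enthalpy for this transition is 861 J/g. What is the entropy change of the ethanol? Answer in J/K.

ΔS = 175 J/K

Heat absorbed by the substance: Q = mL = 71.4 × 861 = 61475.4 J.
At constant T, ΔS = Q_rev/T = 61475.4 / 351.5 = 175 J/K.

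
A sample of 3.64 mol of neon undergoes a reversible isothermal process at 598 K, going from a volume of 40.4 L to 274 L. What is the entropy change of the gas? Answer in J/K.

ΔS_gas = 57.9 J/K

For an isothermal ideal gas ΔS_gas = nR ln(V₂/V₁) = 3.64 × 8.314 × ln(274/40.4) = 57.9 J/K.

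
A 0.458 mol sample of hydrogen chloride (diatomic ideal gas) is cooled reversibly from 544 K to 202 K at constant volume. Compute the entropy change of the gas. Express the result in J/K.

At constant volume, ΔS = nC_V ln(T₂/T₁) with C_V = 5R/2 = 20.79 J mol⁻¹ K⁻¹.
ΔS = 0.458 × 20.79 × ln(202/544) = -9.43 J/K.

ΔS = -9.43 J/K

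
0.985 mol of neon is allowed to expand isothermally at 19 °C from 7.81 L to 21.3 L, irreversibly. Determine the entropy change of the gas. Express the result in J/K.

Entropy is a state function, so ΔS_gas depends only on the end states.
For an isothermal ideal gas ΔS_gas = nR ln(V₂/V₁) = 0.985 × 8.314 × ln(21.3/7.81) = 8.22 J/K.

ΔS_gas = 8.22 J/K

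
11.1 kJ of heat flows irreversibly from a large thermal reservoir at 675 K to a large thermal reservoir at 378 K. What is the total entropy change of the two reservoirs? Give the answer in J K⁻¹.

ΔS_hot = −Q/T_H = −11100/675 = -16.44 J/K and ΔS_cold = +Q/T_C = 11100/378 = 29.37 J/K.
ΔS_total = -16.44 + 29.37 = 12.9 J/K, positive as the second law requires.

ΔS_total = 12.9 J/K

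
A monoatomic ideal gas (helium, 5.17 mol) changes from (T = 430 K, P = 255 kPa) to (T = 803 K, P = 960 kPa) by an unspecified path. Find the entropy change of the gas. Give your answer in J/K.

ΔS = nC_p ln(T₂/T₁) − nR ln(P₂/P₁), with C_p = 5R/2 = 20.79 J mol⁻¹ K⁻¹ for a monoatomic ideal gas.
ΔS = 5.17 × [20.79 × ln(803/430) − 8.314 × ln(960/255)] = 10.1 J/K.

ΔS = 10.1 J/K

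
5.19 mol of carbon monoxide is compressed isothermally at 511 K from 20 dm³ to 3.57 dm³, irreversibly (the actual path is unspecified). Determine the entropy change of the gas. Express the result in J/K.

ΔS_gas = -74.4 J/K

Entropy is a state function, so ΔS_gas depends only on the end states.
For an isothermal ideal gas ΔS_gas = nR ln(V₂/V₁) = 5.19 × 8.314 × ln(3.57/20) = -74.4 J/K.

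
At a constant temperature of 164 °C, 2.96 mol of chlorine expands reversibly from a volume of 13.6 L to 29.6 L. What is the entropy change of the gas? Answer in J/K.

For an isothermal ideal gas ΔS_gas = nR ln(V₂/V₁) = 2.96 × 8.314 × ln(29.6/13.6) = 19.1 J/K.

ΔS_gas = 19.1 J/K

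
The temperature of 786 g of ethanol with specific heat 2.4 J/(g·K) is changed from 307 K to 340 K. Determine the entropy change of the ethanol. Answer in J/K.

ΔS = 193 J/K

ΔS = ∫dQ_rev/T = m c ln(T₂/T₁) = 786 × 2.4 × ln(340/307) = 193 J/K.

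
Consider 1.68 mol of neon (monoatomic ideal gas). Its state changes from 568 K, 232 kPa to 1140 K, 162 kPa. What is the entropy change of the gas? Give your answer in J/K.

ΔS = nC_p ln(T₂/T₁) − nR ln(P₂/P₁), with C_p = 5R/2 = 20.79 J mol⁻¹ K⁻¹ for a monoatomic ideal gas.
ΔS = 1.68 × [20.79 × ln(1140/568) − 8.314 × ln(162/232)] = 29.3 J/K.

ΔS = 29.3 J/K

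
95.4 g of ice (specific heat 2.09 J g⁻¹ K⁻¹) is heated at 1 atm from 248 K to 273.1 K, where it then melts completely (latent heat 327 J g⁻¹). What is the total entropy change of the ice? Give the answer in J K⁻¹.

ΔS = 133 J/K

Warming step: ΔS₁ = m c ln(T_tr/T_i) = 95.4 × 2.09 × ln(273.1/248) = 19.22 J/K.
Phase change: ΔS₂ = +mL/T_tr = 95.4 × 327 / 273.1 = 114.2 J/K.
ΔS_total = (19.22) + (114.2) = 133 J/K.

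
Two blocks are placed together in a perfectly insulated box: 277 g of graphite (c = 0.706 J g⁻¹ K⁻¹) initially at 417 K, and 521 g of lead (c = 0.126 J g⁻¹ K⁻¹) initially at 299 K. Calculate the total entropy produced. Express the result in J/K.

Energy balance: T_f = (m₁c₁T₁ + m₂c₂T₂)/(m₁c₁ + m₂c₂) = 387.34 K.
ΔS₁ = m₁c₁ ln(T_f/T₁) = 195.562 × ln(387.34/417) = -14.427 J/K.
ΔS₂ = m₂c₂ ln(T_f/T₂) = 65.646 × ln(387.34/299) = 16.994 J/K.
ΔS_total = -14.427 + 16.994 = 2.57 J/K.

ΔS_total = 2.57 J/K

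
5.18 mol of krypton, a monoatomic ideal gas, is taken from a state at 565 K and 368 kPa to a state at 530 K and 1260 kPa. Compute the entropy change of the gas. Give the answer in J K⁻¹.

ΔS = -59.9 J/K

ΔS = nC_p ln(T₂/T₁) − nR ln(P₂/P₁), with C_p = 5R/2 = 20.79 J mol⁻¹ K⁻¹ for a monoatomic ideal gas.
ΔS = 5.18 × [20.79 × ln(530/565) − 8.314 × ln(1260/368)] = -59.9 J/K.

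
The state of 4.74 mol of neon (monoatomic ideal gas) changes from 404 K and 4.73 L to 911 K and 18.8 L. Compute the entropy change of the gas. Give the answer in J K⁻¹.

Entropy is a state function: ΔS = nC_V ln(T₂/T₁) + nR ln(V₂/V₁), with C_V = 3R/2 = 12.47 J mol⁻¹ K⁻¹ for a monoatomic ideal gas.
ΔS = 4.74 × [12.47 × ln(911/404) + 8.314 × ln(18.8/4.73)] = 102 J/K.

ΔS = 102 J/K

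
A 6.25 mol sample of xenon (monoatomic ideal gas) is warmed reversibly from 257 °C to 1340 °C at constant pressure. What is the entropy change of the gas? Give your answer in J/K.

In kelvin: T₁ = 530.15 K, T₂ = 1613.15 K. At constant pressure, ΔS = nC_p ln(T₂/T₁) with C_p = 5R/2 = 20.79 J mol⁻¹ K⁻¹.
ΔS = 6.25 × 20.79 × ln(1613.15/530.15) = 145 J/K.

ΔS = 145 J/K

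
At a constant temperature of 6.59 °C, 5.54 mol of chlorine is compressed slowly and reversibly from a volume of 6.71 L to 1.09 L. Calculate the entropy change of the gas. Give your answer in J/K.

ΔS_gas = -83.7 J/K

For an isothermal ideal gas ΔS_gas = nR ln(V₂/V₁) = 5.54 × 8.314 × ln(1.09/6.71) = -83.7 J/K.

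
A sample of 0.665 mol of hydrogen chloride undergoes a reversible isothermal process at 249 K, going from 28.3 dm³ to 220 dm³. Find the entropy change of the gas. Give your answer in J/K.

For an isothermal ideal gas ΔS_gas = nR ln(V₂/V₁) = 0.665 × 8.314 × ln(220/28.3) = 11.3 J/K.

ΔS_gas = 11.3 J/K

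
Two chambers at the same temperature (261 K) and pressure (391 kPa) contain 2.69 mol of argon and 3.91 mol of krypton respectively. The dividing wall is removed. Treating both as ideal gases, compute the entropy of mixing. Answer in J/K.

ΔS_mix = 37.1 J/K

Mole fractions: x_A = 2.69/6.6 = 0.408, x_B = 0.592.
ΔS_mix = −R(n_A ln x_A + n_B ln x_B) = −8.314 × (2.69 ln 0.408 + 3.91 ln 0.592) = 37.1 J/K.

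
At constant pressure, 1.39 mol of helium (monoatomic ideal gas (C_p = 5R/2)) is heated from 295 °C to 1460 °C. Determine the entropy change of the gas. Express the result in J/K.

In kelvin: T₁ = 568.15 K, T₂ = 1733.15 K. At constant pressure, ΔS = nC_p ln(T₂/T₁) with C_p = 5R/2 = 20.79 J mol⁻¹ K⁻¹.
ΔS = 1.39 × 20.79 × ln(1733.15/568.15) = 32.2 J/K.

ΔS = 32.2 J/K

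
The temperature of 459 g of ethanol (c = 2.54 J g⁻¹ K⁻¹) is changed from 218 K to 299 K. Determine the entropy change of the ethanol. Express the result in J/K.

ΔS = ∫dQ_rev/T = m c ln(T₂/T₁) = 459 × 2.54 × ln(299/218) = 368 J/K.

ΔS = 368 J/K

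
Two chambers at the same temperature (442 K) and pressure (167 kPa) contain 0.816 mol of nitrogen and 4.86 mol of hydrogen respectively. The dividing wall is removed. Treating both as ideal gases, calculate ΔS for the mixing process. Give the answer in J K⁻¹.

Mole fractions: x_A = 0.816/5.68 = 0.144, x_B = 0.856.
ΔS_mix = −R(n_A ln x_A + n_B ln x_B) = −8.314 × (0.816 ln 0.144 + 4.86 ln 0.856) = 19.4 J/K.

ΔS_mix = 19.4 J/K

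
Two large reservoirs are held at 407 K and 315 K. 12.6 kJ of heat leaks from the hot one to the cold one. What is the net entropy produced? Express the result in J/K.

ΔS_total = 9.04 J/K

ΔS_hot = −Q/T_H = −12600/407 = -30.96 J/K and ΔS_cold = +Q/T_C = 12600/315 = 40 J/K.
ΔS_total = -30.96 + 40 = 9.04 J/K, positive as the second law requires.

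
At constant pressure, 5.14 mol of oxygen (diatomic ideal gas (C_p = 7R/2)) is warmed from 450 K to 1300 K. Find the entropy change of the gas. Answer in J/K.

ΔS = 159 J/K

At constant pressure, ΔS = nC_p ln(T₂/T₁) with C_p = 7R/2 = 29.1 J mol⁻¹ K⁻¹.
ΔS = 5.14 × 29.1 × ln(1300/450) = 159 J/K.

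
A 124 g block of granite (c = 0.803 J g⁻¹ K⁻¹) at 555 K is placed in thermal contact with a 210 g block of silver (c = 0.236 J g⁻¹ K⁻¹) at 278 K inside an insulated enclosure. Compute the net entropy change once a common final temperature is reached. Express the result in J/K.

Energy balance: T_f = (m₁c₁T₁ + m₂c₂T₂)/(m₁c₁ + m₂c₂) = 462.95 K.
ΔS₁ = m₁c₁ ln(T_f/T₁) = 99.572 × ln(462.95/555) = -18.06 J/K.
ΔS₂ = m₂c₂ ln(T_f/T₂) = 49.56 × ln(462.95/278) = 25.28 J/K.
ΔS_total = -18.06 + 25.28 = 7.22 J/K.

ΔS_total = 7.22 J/K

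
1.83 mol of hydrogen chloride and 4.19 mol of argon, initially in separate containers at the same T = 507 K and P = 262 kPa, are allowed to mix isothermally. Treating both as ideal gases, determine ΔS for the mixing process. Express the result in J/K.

ΔS_mix = 30.7 J/K

Mole fractions: x_A = 1.83/6.02 = 0.304, x_B = 0.696.
ΔS_mix = −R(n_A ln x_A + n_B ln x_B) = −8.314 × (1.83 ln 0.304 + 4.19 ln 0.696) = 30.7 J/K.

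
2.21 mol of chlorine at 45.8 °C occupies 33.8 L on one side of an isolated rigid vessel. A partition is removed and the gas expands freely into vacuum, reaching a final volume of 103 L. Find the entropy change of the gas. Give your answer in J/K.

No heat is exchanged and no work is done, so the ideal-gas temperature stays constant.
Entropy is a state function; using a reversible isothermal path, ΔS_gas = nR ln(V₂/V₁) = 2.21 × 8.314 × ln(103/33.8) = 20.5 J/K.

ΔS_gas = 20.5 J/K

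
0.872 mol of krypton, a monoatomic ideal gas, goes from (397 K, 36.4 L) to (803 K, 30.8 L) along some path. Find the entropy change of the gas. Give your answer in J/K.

Entropy is a state function: ΔS = nC_V ln(T₂/T₁) + nR ln(V₂/V₁), with C_V = 3R/2 = 12.47 J mol⁻¹ K⁻¹ for a monoatomic ideal gas.
ΔS = 0.872 × [12.47 × ln(803/397) + 8.314 × ln(30.8/36.4)] = 6.45 J/K.

ΔS = 6.45 J/K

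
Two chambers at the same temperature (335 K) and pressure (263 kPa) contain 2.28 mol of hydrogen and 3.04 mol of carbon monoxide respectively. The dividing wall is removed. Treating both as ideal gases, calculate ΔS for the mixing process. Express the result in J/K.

Mole fractions: x_A = 2.28/5.32 = 0.429, x_B = 0.571.
ΔS_mix = −R(n_A ln x_A + n_B ln x_B) = −8.314 × (2.28 ln 0.429 + 3.04 ln 0.571) = 30.2 J/K.

ΔS_mix = 30.2 J/K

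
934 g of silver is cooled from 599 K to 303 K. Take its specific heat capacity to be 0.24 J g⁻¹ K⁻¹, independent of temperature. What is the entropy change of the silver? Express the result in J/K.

ΔS = -153 J/K

ΔS = ∫dQ_rev/T = m c ln(T₂/T₁) = 934 × 0.24 × ln(303/599) = -153 J/K.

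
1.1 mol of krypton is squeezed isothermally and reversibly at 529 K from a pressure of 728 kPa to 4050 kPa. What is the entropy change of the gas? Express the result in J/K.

ΔS_gas = -15.7 J/K

For an isothermal ideal gas ΔS_gas = nR ln(P₁/P₂) = 1.1 × 8.314 × ln(728/4050) = -15.7 J/K.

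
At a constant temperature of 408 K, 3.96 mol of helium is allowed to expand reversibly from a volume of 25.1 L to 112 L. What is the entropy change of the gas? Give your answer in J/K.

ΔS_gas = 49.2 J/K

For an isothermal ideal gas ΔS_gas = nR ln(V₂/V₁) = 3.96 × 8.314 × ln(112/25.1) = 49.2 J/K.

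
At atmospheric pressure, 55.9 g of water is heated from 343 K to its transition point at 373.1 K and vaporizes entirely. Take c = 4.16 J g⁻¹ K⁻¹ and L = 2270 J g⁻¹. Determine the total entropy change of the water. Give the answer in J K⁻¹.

ΔS = 360 J/K

Warming step: ΔS₁ = m c ln(T_tr/T_i) = 55.9 × 4.16 × ln(373.1/343) = 19.56 J/K.
Phase change: ΔS₂ = +mL/T_tr = 55.9 × 2270 / 373.1 = 340.1 J/K.
ΔS_total = (19.56) + (340.1) = 360 J/K.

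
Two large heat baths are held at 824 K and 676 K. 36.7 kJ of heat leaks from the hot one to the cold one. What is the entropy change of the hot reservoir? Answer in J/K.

The hot reservoir loses heat Q, so ΔS_hot = −Q/T_H = −36700/824 = -44.5 J/K.

ΔS_hot = -44.5 J/K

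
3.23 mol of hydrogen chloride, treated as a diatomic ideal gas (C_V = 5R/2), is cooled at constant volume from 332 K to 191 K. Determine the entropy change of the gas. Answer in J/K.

ΔS = -37.1 J/K

At constant volume, ΔS = nC_V ln(T₂/T₁) with C_V = 5R/2 = 20.79 J mol⁻¹ K⁻¹.
ΔS = 3.23 × 20.79 × ln(191/332) = -37.1 J/K.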